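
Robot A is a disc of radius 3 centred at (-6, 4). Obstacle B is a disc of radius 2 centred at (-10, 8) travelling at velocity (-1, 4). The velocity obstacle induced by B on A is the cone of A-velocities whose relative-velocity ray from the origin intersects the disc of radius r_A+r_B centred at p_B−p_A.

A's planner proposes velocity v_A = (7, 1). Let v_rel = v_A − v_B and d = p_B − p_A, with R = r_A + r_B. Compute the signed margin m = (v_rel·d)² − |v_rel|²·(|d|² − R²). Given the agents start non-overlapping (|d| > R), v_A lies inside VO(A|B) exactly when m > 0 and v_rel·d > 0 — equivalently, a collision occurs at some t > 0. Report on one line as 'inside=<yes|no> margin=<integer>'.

d = (-4, 4),  |d|² = 32;  R = 3+2 = 5,  c = 32−5² = 7
v_rel = (8, -3),  |v_rel|² = 73;  v_rel·d = (8)·(-4) + (-3)·(4) = -44
73·t² + 88·t + 7 = 0  ⇒  m = (-44)² − 73·7 = 1425
m = 1425 > 0,  v_rel·d = -44 < 0  ⇒  outside

inside=no margin=1425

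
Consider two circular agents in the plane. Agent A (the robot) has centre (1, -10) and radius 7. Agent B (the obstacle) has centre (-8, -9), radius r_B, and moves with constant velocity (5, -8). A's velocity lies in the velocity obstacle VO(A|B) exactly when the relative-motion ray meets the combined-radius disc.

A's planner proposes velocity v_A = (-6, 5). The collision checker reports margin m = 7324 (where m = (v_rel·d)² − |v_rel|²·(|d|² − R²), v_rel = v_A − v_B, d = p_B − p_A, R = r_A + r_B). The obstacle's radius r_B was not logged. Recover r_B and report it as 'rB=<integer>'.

m = 7324
d = (-9, 1);  v_rel = (-11, 13),  |v_rel|² = 290
v_rel×d = (-11)·(1) − (13)·(-9) = 106
since m = R²·290 − 106²:  R² = (11236 + 7324) / 290 = 64
R = √64 = 8  ⇒  r_B = 8 − 7 = 1

rB=1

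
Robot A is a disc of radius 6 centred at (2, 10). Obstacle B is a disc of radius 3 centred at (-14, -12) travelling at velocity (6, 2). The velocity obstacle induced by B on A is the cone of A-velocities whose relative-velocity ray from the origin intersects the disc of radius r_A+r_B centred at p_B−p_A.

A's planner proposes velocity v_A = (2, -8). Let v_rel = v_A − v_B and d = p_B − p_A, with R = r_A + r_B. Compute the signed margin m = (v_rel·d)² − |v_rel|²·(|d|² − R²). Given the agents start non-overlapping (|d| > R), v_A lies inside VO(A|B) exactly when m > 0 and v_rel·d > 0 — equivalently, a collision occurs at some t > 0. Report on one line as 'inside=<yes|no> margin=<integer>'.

d = (-16, -22),  |d|² = 740;  R = 6+3 = 9,  c = 740−9² = 659
v_rel = (-4, -10),  |v_rel|² = 116;  v_rel·d = (-4)·(-16) + (-10)·(-22) = 284
116·t² − 568·t + 659 = 0  ⇒  m = 284² − 116·659 = 4212
m = 4212 > 0,  v_rel·d = 284 > 0  ⇒  inside

inside=yes margin=4212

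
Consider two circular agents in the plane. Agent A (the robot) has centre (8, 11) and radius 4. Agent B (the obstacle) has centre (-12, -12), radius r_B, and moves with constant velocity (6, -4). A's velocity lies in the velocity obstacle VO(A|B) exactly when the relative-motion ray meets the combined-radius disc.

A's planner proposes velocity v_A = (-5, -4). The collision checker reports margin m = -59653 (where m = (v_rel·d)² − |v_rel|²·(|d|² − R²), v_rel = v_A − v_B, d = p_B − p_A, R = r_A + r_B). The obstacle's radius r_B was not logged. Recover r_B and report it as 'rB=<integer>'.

m = -59653
d = (-20, -23);  v_rel = (-11, 0),  |v_rel|² = 121
v_rel×d = (-11)·(-23) − (0)·(-20) = 253
since m = R²·121 − 253²:  R² = (64009 + -59653) / 121 = 36
R = √36 = 6  ⇒  r_B = 6 − 4 = 2

rB=2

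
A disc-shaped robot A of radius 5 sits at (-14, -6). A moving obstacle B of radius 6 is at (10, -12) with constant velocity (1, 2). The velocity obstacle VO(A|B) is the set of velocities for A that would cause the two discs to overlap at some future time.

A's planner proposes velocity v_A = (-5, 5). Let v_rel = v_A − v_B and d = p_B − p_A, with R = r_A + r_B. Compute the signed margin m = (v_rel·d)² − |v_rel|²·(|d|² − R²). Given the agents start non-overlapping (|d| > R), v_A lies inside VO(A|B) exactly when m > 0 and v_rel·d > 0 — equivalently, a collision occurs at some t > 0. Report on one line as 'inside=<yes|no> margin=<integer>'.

d = (24, -6),  |d|² = 612;  R = 5+6 = 11,  c = 612−11² = 491
v_rel = (-6, 3),  |v_rel|² = 45;  v_rel·d = (-6)·(24) + (3)·(-6) = -162
45·t² + 324·t + 491 = 0  ⇒  m = (-162)² − 45·491 = 4149
m = 4149 > 0,  v_rel·d = -162 < 0  ⇒  outside

inside=no margin=4149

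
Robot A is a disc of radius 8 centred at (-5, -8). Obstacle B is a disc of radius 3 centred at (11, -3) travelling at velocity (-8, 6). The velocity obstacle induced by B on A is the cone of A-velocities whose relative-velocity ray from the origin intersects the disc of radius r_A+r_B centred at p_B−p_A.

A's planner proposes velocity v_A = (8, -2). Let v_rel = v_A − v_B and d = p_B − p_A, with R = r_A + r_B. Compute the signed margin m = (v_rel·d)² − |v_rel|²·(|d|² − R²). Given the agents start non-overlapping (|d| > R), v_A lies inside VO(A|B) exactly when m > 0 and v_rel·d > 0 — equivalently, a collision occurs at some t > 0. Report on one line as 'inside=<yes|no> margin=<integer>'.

d = (16, 5),  |d|² = 281;  R = 8+3 = 11,  c = 281−11² = 160
v_rel = (16, -8),  |v_rel|² = 320;  v_rel·d = (16)·(16) + (-8)·(5) = 216
320·t² − 432·t + 160 = 0  ⇒  m = 216² − 320·160 = -4544
m = -4544 < 0,  v_rel·d = 216 > 0  ⇒  outside

inside=no margin=-4544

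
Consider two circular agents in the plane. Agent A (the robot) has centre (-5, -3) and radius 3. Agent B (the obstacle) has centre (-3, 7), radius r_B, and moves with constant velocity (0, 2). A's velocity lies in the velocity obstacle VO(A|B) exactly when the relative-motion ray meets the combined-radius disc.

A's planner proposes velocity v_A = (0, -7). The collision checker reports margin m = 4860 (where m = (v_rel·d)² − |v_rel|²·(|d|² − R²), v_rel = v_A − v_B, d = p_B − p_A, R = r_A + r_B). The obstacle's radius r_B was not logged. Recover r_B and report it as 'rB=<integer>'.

m = 4860
d = (2, 10);  v_rel = (0, -9),  |v_rel|² = 81
v_rel×d = (0)·(10) − (-9)·(2) = 18
since m = R²·81 − 18²:  R² = (324 + 4860) / 81 = 64
R = √64 = 8  ⇒  r_B = 8 − 3 = 5

rB=5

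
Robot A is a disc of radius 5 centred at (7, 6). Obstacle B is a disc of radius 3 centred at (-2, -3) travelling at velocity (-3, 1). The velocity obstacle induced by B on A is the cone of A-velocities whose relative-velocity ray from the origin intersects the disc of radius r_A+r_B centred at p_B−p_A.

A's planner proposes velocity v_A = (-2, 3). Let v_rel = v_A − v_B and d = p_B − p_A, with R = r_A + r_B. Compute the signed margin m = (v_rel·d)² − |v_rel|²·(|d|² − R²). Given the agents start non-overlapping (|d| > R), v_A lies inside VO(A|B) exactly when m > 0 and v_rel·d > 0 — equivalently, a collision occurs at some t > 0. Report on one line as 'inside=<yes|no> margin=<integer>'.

d = (-9, -9),  |d|² = 162;  R = 5+3 = 8,  c = 162−8² = 98
v_rel = (1, 2),  |v_rel|² = 5;  v_rel·d = (1)·(-9) + (2)·(-9) = -27
5·t² + 54·t + 98 = 0  ⇒  m = (-27)² − 5·98 = 239
m = 239 > 0,  v_rel·d = -27 < 0  ⇒  outside

inside=no margin=239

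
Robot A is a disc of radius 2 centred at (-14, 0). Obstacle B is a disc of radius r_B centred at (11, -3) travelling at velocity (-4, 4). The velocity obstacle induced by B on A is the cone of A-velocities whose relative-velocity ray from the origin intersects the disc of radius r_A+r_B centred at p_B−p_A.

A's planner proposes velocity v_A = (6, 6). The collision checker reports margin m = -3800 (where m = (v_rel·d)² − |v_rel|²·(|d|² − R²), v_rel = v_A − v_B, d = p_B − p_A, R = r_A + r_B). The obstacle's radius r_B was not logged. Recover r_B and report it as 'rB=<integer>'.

m = -3800
d = (25, -3);  v_rel = (10, 2),  |v_rel|² = 104
v_rel×d = (10)·(-3) − (2)·(25) = -80
since m = R²·104 − (-80)²:  R² = (6400 + -3800) / 104 = 25
R = √25 = 5  ⇒  r_B = 5 − 2 = 3

rB=3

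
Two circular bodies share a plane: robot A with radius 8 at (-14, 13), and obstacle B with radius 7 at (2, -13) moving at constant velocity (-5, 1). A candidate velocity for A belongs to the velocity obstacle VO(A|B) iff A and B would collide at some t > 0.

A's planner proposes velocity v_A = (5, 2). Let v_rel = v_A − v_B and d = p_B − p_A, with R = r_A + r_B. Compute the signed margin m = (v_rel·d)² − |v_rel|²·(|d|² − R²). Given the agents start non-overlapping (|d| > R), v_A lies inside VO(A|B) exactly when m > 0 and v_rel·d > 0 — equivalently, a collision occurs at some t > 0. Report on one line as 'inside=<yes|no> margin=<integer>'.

d = (16, -26),  |d|² = 932;  R = 8+7 = 15,  c = 932−15² = 707
v_rel = (10, 1),  |v_rel|² = 101;  v_rel·d = (10)·(16) + (1)·(-26) = 134
101·t² − 268·t + 707 = 0  ⇒  m = 134² − 101·707 = -53451
m = -53451 < 0,  v_rel·d = 134 > 0  ⇒  outside

inside=no margin=-53451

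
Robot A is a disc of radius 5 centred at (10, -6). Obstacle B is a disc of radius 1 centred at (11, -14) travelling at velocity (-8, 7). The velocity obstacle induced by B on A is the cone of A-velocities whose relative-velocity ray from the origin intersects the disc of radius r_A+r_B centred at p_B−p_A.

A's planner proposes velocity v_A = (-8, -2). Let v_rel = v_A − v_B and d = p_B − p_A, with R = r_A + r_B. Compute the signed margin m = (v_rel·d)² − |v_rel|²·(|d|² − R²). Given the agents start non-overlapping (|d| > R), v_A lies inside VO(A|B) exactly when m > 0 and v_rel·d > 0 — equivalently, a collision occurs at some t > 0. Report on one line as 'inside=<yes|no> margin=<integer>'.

d = (1, -8),  |d|² = 65;  R = 5+1 = 6,  c = 65−6² = 29
v_rel = (0, -9),  |v_rel|² = 81;  v_rel·d = (0)·(1) + (-9)·(-8) = 72
81·t² − 144·t + 29 = 0  ⇒  m = 72² − 81·29 = 2835
m = 2835 > 0,  v_rel·d = 72 > 0  ⇒  inside

inside=yes margin=2835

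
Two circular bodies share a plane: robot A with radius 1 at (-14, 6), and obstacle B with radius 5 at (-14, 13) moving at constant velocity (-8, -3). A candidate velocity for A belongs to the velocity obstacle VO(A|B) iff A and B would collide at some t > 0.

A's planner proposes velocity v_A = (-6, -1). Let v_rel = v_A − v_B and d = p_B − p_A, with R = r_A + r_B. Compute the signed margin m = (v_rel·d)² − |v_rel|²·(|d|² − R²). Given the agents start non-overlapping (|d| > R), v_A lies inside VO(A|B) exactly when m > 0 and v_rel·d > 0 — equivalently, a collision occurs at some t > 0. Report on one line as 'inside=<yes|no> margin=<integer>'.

d = (0, 7),  |d|² = 49;  R = 1+5 = 6,  c = 49−6² = 13
v_rel = (2, 2),  |v_rel|² = 8;  v_rel·d = (2)·(0) + (2)·(7) = 14
8·t² − 28·t + 13 = 0  ⇒  m = 14² − 8·13 = 92
m = 92 > 0,  v_rel·d = 14 > 0  ⇒  inside

inside=yes margin=92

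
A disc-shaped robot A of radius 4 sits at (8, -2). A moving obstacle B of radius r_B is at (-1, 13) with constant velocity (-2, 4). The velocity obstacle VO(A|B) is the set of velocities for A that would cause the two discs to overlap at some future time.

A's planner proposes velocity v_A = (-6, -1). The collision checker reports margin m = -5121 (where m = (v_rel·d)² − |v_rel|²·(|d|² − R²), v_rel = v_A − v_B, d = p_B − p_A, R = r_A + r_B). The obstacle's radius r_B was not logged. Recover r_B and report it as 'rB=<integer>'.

m = -5121
d = (-9, 15);  v_rel = (-4, -5),  |v_rel|² = 41
v_rel×d = (-4)·(15) − (-5)·(-9) = -105
since m = R²·41 − (-105)²:  R² = (11025 + -5121) / 41 = 144
R = √144 = 12  ⇒  r_B = 12 − 4 = 8

rB=8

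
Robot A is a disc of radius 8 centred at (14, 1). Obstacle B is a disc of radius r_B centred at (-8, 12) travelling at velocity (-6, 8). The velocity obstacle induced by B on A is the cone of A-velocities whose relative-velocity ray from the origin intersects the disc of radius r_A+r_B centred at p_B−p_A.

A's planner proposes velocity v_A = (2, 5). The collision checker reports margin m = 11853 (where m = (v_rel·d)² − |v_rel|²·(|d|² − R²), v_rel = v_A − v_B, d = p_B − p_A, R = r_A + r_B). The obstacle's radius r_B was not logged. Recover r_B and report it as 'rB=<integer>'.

m = 11853
d = (-22, 11);  v_rel = (8, -3),  |v_rel|² = 73
v_rel×d = (8)·(11) − (-3)·(-22) = 22
since m = R²·73 − 22²:  R² = (484 + 11853) / 73 = 169
R = √169 = 13  ⇒  r_B = 13 − 8 = 5

rB=5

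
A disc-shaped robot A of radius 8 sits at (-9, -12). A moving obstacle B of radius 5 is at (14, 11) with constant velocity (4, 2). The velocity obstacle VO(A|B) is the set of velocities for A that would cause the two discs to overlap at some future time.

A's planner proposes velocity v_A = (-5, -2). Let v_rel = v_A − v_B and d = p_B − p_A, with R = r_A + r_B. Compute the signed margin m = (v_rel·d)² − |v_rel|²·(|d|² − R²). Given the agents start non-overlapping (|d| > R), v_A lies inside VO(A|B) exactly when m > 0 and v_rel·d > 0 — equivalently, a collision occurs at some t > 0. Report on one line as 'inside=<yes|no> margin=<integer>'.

d = (23, 23),  |d|² = 1058;  R = 8+5 = 13,  c = 1058−13² = 889
v_rel = (-9, -4),  |v_rel|² = 97;  v_rel·d = (-9)·(23) + (-4)·(23) = -299
97·t² + 598·t + 889 = 0  ⇒  m = (-299)² − 97·889 = 3168
m = 3168 > 0,  v_rel·d = -299 < 0  ⇒  outside

inside=no margin=3168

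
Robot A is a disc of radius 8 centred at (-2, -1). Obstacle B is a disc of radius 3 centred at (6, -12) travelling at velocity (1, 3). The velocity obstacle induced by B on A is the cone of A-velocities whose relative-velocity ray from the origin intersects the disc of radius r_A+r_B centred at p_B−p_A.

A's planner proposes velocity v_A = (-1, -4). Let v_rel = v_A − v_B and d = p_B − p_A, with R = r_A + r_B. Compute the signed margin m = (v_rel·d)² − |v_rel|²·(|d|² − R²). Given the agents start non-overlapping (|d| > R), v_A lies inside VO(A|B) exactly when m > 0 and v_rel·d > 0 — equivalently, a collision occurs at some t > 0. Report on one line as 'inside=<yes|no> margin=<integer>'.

d = (8, -11),  |d|² = 185;  R = 8+3 = 11,  c = 185−11² = 64
v_rel = (-2, -7),  |v_rel|² = 53;  v_rel·d = (-2)·(8) + (-7)·(-11) = 61
53·t² − 122·t + 64 = 0  ⇒  m = 61² − 53·64 = 329
m = 329 > 0,  v_rel·d = 61 > 0  ⇒  inside

inside=yes margin=329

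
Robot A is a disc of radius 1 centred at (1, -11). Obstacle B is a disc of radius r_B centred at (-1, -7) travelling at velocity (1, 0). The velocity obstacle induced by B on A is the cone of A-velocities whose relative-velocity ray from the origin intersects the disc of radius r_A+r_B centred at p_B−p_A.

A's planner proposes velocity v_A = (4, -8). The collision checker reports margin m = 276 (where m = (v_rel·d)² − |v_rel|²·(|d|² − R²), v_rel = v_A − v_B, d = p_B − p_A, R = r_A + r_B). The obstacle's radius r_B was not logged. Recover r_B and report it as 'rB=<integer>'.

m = 276
d = (-2, 4);  v_rel = (3, -8),  |v_rel|² = 73
v_rel×d = (3)·(4) − (-8)·(-2) = -4
since m = R²·73 − (-4)²:  R² = (16 + 276) / 73 = 4
R = √4 = 2  ⇒  r_B = 2 − 1 = 1

rB=1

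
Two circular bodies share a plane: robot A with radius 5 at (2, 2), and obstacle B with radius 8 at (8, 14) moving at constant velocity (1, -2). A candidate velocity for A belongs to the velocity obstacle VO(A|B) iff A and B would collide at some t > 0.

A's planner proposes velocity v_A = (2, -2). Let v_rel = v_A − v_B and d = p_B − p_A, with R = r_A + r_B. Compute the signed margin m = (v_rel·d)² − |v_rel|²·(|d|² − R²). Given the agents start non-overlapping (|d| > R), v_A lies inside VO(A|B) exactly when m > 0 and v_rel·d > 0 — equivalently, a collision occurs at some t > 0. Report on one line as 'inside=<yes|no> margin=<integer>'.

d = (6, 12),  |d|² = 180;  R = 5+8 = 13,  c = 180−13² = 11
v_rel = (1, 0),  |v_rel|² = 1;  v_rel·d = (1)·(6) + (0)·(12) = 6
1·t² − 12·t + 11 = 0  ⇒  m = 6² − 1·11 = 25
m = 25 > 0,  v_rel·d = 6 > 0  ⇒  inside

inside=yes margin=25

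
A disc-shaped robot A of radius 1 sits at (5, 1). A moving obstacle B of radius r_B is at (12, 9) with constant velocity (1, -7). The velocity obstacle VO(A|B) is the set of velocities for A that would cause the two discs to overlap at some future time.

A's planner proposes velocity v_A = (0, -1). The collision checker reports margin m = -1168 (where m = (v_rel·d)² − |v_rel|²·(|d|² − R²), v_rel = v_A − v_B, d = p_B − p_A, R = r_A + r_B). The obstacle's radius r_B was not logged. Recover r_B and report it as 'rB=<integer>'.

m = -1168
d = (7, 8);  v_rel = (-1, 6),  |v_rel|² = 37
v_rel×d = (-1)·(8) − (6)·(7) = -50
since m = R²·37 − (-50)²:  R² = (2500 + -1168) / 37 = 36
R = √36 = 6  ⇒  r_B = 6 − 1 = 5

rB=5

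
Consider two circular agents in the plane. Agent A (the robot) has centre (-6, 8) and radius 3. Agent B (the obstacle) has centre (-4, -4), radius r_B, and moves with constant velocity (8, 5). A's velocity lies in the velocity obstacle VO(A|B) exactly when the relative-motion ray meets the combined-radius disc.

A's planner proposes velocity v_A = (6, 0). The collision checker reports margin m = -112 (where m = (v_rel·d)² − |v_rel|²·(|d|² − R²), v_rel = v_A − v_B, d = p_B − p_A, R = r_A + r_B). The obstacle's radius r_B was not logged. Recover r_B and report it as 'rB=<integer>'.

m = -112
d = (2, -12);  v_rel = (-2, -5),  |v_rel|² = 29
v_rel×d = (-2)·(-12) − (-5)·(2) = 34
since m = R²·29 − 34²:  R² = (1156 + -112) / 29 = 36
R = √36 = 6  ⇒  r_B = 6 − 3 = 3

rB=3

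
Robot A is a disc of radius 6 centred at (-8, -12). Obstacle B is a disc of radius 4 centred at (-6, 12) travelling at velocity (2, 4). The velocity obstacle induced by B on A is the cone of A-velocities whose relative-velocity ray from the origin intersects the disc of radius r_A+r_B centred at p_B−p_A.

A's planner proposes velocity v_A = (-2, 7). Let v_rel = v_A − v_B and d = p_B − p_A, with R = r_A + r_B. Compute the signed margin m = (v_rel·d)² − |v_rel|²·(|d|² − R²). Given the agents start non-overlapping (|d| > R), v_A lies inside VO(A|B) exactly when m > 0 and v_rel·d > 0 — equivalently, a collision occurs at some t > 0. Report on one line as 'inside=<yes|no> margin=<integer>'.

d = (2, 24),  |d|² = 580;  R = 6+4 = 10,  c = 580−10² = 480
v_rel = (-4, 3),  |v_rel|² = 25;  v_rel·d = (-4)·(2) + (3)·(24) = 64
25·t² − 128·t + 480 = 0  ⇒  m = 64² − 25·480 = -7904
m = -7904 < 0,  v_rel·d = 64 > 0  ⇒  outside

inside=no margin=-7904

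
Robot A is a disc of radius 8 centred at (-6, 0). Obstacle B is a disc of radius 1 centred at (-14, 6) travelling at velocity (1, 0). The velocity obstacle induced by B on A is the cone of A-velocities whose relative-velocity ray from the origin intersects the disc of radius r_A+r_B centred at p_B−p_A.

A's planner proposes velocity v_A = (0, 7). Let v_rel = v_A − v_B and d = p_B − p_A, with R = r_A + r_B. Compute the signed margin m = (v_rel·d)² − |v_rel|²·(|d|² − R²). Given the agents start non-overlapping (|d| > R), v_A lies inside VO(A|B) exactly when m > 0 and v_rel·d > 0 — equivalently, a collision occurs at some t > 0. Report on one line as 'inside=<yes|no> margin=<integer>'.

d = (-8, 6),  |d|² = 100;  R = 8+1 = 9,  c = 100−9² = 19
v_rel = (-1, 7),  |v_rel|² = 50;  v_rel·d = (-1)·(-8) + (7)·(6) = 50
50·t² − 100·t + 19 = 0  ⇒  m = 50² − 50·19 = 1550
m = 1550 > 0,  v_rel·d = 50 > 0  ⇒  inside

inside=yes margin=1550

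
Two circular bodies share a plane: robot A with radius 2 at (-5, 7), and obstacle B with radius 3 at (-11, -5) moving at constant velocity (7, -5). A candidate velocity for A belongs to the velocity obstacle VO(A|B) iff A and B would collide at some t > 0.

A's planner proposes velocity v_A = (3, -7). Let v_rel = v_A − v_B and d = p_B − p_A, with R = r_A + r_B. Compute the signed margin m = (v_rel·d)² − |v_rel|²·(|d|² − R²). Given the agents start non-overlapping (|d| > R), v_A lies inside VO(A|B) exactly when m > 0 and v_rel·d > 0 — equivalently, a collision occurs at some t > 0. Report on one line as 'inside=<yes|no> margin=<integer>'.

d = (-6, -12),  |d|² = 180;  R = 2+3 = 5,  c = 180−5² = 155
v_rel = (-4, -2),  |v_rel|² = 20;  v_rel·d = (-4)·(-6) + (-2)·(-12) = 48
20·t² − 96·t + 155 = 0  ⇒  m = 48² − 20·155 = -796
m = -796 < 0,  v_rel·d = 48 > 0  ⇒  outside

inside=no margin=-796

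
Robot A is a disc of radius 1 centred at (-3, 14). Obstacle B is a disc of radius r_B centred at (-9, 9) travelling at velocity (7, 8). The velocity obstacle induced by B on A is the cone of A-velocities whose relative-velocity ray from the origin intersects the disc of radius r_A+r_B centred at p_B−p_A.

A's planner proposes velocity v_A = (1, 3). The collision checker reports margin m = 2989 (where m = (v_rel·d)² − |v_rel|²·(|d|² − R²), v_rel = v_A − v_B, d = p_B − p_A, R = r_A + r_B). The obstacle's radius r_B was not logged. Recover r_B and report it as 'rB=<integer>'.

m = 2989
d = (-6, -5);  v_rel = (-6, -5),  |v_rel|² = 61
v_rel×d = (-6)·(-5) − (-5)·(-6) = 0
since m = R²·61 − 0²:  R² = (0 + 2989) / 61 = 49
R = √49 = 7  ⇒  r_B = 7 − 1 = 6

rB=6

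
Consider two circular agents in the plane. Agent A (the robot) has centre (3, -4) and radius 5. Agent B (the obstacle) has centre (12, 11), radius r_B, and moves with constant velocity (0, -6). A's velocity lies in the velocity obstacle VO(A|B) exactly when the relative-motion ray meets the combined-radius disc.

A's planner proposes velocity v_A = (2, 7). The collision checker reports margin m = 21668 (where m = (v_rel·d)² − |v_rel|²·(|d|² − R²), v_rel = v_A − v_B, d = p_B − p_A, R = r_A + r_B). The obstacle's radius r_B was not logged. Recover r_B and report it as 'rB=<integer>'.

m = 21668
d = (9, 15);  v_rel = (2, 13),  |v_rel|² = 173
v_rel×d = (2)·(15) − (13)·(9) = -87
since m = R²·173 − (-87)²:  R² = (7569 + 21668) / 173 = 169
R = √169 = 13  ⇒  r_B = 13 − 5 = 8

rB=8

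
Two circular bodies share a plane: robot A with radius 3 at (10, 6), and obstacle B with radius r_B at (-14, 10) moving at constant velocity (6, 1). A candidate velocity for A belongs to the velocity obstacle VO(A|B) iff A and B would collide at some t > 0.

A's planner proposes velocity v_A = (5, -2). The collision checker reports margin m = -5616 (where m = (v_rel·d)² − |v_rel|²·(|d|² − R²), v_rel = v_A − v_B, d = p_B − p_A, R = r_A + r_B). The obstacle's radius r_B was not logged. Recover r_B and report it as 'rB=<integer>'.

m = -5616
d = (-24, 4);  v_rel = (-1, -3),  |v_rel|² = 10
v_rel×d = (-1)·(4) − (-3)·(-24) = -76
since m = R²·10 − (-76)²:  R² = (5776 + -5616) / 10 = 16
R = √16 = 4  ⇒  r_B = 4 − 3 = 1

rB=1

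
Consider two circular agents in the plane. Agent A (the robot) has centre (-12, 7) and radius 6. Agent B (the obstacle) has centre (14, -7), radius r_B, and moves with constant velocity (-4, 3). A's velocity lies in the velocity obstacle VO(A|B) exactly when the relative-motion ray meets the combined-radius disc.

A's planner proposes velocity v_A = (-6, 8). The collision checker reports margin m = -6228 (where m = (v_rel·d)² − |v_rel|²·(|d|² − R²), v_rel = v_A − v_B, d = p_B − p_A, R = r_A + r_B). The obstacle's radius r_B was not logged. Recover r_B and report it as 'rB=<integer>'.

m = -6228
d = (26, -14);  v_rel = (-2, 5),  |v_rel|² = 29
v_rel×d = (-2)·(-14) − (5)·(26) = -102
since m = R²·29 − (-102)²:  R² = (10404 + -6228) / 29 = 144
R = √144 = 12  ⇒  r_B = 12 − 6 = 6

rB=6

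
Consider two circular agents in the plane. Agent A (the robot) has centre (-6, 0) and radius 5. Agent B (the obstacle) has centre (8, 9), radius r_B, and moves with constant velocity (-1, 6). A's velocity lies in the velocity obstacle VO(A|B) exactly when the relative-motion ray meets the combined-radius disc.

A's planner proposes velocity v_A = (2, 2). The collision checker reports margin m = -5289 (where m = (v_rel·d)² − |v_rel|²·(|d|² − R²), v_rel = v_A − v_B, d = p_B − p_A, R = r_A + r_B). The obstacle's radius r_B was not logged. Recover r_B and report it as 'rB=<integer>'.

m = -5289
d = (14, 9);  v_rel = (3, -4),  |v_rel|² = 25
v_rel×d = (3)·(9) − (-4)·(14) = 83
since m = R²·25 − 83²:  R² = (6889 + -5289) / 25 = 64
R = √64 = 8  ⇒  r_B = 8 − 5 = 3

rB=3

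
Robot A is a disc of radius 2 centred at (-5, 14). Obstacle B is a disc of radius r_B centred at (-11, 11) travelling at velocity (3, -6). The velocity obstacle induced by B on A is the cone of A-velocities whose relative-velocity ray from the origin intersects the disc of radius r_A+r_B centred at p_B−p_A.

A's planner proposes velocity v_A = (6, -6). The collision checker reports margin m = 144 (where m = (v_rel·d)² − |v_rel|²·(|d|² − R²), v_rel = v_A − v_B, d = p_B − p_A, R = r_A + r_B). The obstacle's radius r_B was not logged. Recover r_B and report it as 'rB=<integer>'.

m = 144
d = (-6, -3);  v_rel = (3, 0),  |v_rel|² = 9
v_rel×d = (3)·(-3) − (0)·(-6) = -9
since m = R²·9 − (-9)²:  R² = (81 + 144) / 9 = 25
R = √25 = 5  ⇒  r_B = 5 − 2 = 3

rB=3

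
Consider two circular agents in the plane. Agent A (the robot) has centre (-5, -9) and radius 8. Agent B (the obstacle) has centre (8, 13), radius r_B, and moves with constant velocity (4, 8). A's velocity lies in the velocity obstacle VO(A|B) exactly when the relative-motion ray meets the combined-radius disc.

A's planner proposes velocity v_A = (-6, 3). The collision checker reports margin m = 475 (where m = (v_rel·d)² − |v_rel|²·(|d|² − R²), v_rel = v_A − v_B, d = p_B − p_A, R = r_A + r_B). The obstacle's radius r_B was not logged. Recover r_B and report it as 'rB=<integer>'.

m = 475
d = (13, 22);  v_rel = (-10, -5),  |v_rel|² = 125
v_rel×d = (-10)·(22) − (-5)·(13) = -155
since m = R²·125 − (-155)²:  R² = (24025 + 475) / 125 = 196
R = √196 = 14  ⇒  r_B = 14 − 8 = 6

rB=6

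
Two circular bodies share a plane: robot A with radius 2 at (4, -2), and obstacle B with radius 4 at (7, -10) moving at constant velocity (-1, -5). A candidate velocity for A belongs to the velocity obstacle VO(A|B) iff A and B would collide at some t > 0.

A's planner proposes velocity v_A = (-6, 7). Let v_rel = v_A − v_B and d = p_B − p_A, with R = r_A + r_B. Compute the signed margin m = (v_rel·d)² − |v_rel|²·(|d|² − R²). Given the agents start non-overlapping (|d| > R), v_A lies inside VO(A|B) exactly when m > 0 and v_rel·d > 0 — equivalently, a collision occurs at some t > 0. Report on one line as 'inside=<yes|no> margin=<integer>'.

d = (3, -8),  |d|² = 73;  R = 2+4 = 6,  c = 73−6² = 37
v_rel = (-5, 12),  |v_rel|² = 169;  v_rel·d = (-5)·(3) + (12)·(-8) = -111
169·t² + 222·t + 37 = 0  ⇒  m = (-111)² − 169·37 = 6068
m = 6068 > 0,  v_rel·d = -111 < 0  ⇒  outside

inside=no margin=6068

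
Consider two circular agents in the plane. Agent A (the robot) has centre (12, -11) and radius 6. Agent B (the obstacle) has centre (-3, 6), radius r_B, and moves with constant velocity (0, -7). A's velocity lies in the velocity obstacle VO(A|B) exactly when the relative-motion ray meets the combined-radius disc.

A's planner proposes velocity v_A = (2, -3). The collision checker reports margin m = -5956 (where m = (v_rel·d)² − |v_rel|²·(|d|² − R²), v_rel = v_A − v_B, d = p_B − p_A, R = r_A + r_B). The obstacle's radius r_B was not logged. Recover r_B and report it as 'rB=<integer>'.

m = -5956
d = (-15, 17);  v_rel = (2, 4),  |v_rel|² = 20
v_rel×d = (2)·(17) − (4)·(-15) = 94
since m = R²·20 − 94²:  R² = (8836 + -5956) / 20 = 144
R = √144 = 12  ⇒  r_B = 12 − 6 = 6

rB=6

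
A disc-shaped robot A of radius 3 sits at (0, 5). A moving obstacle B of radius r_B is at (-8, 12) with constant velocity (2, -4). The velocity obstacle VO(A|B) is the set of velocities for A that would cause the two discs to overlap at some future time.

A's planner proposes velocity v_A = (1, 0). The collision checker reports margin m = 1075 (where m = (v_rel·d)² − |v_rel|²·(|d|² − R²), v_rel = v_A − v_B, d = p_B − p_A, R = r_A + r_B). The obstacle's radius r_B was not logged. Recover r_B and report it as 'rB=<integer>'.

m = 1075
d = (-8, 7);  v_rel = (-1, 4),  |v_rel|² = 17
v_rel×d = (-1)·(7) − (4)·(-8) = 25
since m = R²·17 − 25²:  R² = (625 + 1075) / 17 = 100
R = √100 = 10  ⇒  r_B = 10 − 3 = 7

rB=7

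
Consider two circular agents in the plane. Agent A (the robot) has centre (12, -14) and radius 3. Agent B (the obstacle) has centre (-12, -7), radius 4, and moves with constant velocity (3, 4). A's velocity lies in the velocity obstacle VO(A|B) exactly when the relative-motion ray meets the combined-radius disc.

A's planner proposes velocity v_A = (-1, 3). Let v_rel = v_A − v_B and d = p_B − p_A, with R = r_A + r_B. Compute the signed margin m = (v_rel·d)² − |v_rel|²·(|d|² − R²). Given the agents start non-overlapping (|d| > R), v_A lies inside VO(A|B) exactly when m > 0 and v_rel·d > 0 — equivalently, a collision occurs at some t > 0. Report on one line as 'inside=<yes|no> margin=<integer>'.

d = (-24, 7),  |d|² = 625;  R = 3+4 = 7,  c = 625−7² = 576
v_rel = (-4, -1),  |v_rel|² = 17;  v_rel·d = (-4)·(-24) + (-1)·(7) = 89
17·t² − 178·t + 576 = 0  ⇒  m = 89² − 17·576 = -1871
m = -1871 < 0,  v_rel·d = 89 > 0  ⇒  outside

inside=no margin=-1871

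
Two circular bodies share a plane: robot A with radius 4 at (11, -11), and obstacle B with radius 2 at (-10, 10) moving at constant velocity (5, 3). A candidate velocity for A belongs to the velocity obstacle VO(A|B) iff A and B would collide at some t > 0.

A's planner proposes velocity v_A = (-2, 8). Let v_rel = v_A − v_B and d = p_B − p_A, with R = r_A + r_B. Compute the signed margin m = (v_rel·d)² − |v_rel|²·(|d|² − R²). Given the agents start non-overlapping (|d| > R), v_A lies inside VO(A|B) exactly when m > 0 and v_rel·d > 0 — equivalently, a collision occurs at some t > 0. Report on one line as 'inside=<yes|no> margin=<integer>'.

d = (-21, 21),  |d|² = 882;  R = 4+2 = 6,  c = 882−6² = 846
v_rel = (-7, 5),  |v_rel|² = 74;  v_rel·d = (-7)·(-21) + (5)·(21) = 252
74·t² − 504·t + 846 = 0  ⇒  m = 252² − 74·846 = 900
m = 900 > 0,  v_rel·d = 252 > 0  ⇒  inside

inside=yes margin=900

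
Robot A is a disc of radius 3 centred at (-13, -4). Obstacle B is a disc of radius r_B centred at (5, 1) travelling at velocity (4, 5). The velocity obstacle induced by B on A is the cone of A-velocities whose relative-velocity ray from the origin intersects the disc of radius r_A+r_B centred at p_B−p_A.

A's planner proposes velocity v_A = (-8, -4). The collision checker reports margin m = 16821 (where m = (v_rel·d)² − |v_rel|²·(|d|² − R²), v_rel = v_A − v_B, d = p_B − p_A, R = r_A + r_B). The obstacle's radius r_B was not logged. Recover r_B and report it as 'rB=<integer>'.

m = 16821
d = (18, 5);  v_rel = (-12, -9),  |v_rel|² = 225
v_rel×d = (-12)·(5) − (-9)·(18) = 102
since m = R²·225 − 102²:  R² = (10404 + 16821) / 225 = 121
R = √121 = 11  ⇒  r_B = 11 − 3 = 8

rB=8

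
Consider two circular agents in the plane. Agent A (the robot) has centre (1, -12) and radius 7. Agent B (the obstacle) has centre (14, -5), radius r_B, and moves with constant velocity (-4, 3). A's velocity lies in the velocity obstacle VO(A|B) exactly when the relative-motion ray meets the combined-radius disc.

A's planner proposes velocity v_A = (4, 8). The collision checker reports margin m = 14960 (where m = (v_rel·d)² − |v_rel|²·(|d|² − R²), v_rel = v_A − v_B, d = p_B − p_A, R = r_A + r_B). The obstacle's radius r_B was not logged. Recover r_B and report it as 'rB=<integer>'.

m = 14960
d = (13, 7);  v_rel = (8, 5),  |v_rel|² = 89
v_rel×d = (8)·(7) − (5)·(13) = -9
since m = R²·89 − (-9)²:  R² = (81 + 14960) / 89 = 169
R = √169 = 13  ⇒  r_B = 13 − 7 = 6

rB=6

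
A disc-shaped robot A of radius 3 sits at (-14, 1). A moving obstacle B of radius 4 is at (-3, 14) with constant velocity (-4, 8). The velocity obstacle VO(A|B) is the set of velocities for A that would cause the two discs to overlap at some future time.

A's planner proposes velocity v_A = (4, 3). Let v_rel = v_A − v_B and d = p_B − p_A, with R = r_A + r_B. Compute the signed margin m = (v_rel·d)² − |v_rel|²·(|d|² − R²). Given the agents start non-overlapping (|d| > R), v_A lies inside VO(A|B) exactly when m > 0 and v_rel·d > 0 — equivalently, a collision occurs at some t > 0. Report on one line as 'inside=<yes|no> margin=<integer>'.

d = (11, 13),  |d|² = 290;  R = 3+4 = 7,  c = 290−7² = 241
v_rel = (8, -5),  |v_rel|² = 89;  v_rel·d = (8)·(11) + (-5)·(13) = 23
89·t² − 46·t + 241 = 0  ⇒  m = 23² − 89·241 = -20920
m = -20920 < 0,  v_rel·d = 23 > 0  ⇒  outside

inside=no margin=-20920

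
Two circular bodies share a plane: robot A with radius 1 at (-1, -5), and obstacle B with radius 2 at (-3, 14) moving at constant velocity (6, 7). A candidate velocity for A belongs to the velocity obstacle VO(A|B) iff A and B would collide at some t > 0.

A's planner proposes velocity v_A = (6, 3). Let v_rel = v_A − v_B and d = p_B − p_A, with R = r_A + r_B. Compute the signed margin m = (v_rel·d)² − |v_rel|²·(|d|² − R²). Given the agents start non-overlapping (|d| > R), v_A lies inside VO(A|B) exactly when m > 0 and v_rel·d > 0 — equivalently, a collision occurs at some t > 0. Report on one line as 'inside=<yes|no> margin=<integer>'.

d = (-2, 19),  |d|² = 365;  R = 1+2 = 3,  c = 365−3² = 356
v_rel = (0, -4),  |v_rel|² = 16;  v_rel·d = (0)·(-2) + (-4)·(19) = -76
16·t² + 152·t + 356 = 0  ⇒  m = (-76)² − 16·356 = 80
m = 80 > 0,  v_rel·d = -76 < 0  ⇒  outside

inside=no margin=80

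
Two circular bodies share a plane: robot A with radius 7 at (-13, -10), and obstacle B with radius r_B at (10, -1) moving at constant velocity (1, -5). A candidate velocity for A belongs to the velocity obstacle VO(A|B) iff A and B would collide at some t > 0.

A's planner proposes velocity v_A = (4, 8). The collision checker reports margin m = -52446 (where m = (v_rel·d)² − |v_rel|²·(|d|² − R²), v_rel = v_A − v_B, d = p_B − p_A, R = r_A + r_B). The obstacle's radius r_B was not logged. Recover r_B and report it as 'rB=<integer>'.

m = -52446
d = (23, 9);  v_rel = (3, 13),  |v_rel|² = 178
v_rel×d = (3)·(9) − (13)·(23) = -272
since m = R²·178 − (-272)²:  R² = (73984 + -52446) / 178 = 121
R = √121 = 11  ⇒  r_B = 11 − 7 = 4

rB=4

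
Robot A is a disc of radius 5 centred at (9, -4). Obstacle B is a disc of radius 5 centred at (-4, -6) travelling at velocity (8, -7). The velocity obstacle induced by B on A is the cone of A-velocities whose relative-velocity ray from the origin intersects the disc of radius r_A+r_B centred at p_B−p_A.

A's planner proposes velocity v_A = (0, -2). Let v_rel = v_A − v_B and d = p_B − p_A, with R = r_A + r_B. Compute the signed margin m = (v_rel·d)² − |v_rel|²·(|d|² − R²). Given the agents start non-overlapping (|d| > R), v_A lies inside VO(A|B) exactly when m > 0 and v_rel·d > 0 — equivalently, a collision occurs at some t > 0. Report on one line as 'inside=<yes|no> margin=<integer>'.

d = (-13, -2),  |d|² = 173;  R = 5+5 = 10,  c = 173−10² = 73
v_rel = (-8, 5),  |v_rel|² = 89;  v_rel·d = (-8)·(-13) + (5)·(-2) = 94
89·t² − 188·t + 73 = 0  ⇒  m = 94² − 89·73 = 2339
m = 2339 > 0,  v_rel·d = 94 > 0  ⇒  inside

inside=yes margin=2339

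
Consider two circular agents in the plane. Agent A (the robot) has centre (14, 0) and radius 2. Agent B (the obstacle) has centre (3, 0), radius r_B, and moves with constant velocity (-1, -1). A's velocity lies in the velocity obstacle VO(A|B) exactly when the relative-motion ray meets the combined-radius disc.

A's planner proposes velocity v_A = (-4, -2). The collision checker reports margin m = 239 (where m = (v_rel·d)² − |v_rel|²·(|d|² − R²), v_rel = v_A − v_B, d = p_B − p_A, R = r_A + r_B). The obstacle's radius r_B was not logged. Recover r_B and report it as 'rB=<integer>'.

m = 239
d = (-11, 0);  v_rel = (-3, -1),  |v_rel|² = 10
v_rel×d = (-3)·(0) − (-1)·(-11) = -11
since m = R²·10 − (-11)²:  R² = (121 + 239) / 10 = 36
R = √36 = 6  ⇒  r_B = 6 − 2 = 4

rB=4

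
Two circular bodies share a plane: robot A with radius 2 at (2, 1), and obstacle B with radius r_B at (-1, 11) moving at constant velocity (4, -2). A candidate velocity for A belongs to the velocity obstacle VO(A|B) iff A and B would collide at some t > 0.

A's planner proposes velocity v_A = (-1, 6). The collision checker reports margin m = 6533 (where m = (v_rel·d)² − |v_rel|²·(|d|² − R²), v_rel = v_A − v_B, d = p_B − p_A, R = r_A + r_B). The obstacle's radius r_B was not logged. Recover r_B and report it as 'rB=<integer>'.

m = 6533
d = (-3, 10);  v_rel = (-5, 8),  |v_rel|² = 89
v_rel×d = (-5)·(10) − (8)·(-3) = -26
since m = R²·89 − (-26)²:  R² = (676 + 6533) / 89 = 81
R = √81 = 9  ⇒  r_B = 9 − 2 = 7

rB=7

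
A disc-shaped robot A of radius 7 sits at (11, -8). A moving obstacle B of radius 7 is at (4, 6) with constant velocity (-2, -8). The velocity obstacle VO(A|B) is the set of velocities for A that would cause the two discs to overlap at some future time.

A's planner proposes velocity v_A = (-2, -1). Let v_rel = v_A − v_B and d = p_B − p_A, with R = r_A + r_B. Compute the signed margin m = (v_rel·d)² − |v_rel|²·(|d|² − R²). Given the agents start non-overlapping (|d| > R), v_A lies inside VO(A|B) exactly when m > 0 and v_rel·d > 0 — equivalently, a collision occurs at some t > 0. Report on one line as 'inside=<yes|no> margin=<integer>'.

d = (-7, 14),  |d|² = 245;  R = 7+7 = 14,  c = 245−14² = 49
v_rel = (0, 7),  |v_rel|² = 49;  v_rel·d = (0)·(-7) + (7)·(14) = 98
49·t² − 196·t + 49 = 0  ⇒  m = 98² − 49·49 = 7203
m = 7203 > 0,  v_rel·d = 98 > 0  ⇒  inside

inside=yes margin=7203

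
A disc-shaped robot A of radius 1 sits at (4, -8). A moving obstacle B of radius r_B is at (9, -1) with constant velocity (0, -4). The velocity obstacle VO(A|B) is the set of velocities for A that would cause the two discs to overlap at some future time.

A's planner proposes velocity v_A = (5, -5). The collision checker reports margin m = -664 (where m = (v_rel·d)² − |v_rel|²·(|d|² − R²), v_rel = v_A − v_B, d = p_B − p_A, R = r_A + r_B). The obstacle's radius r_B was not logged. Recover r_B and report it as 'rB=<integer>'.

m = -664
d = (5, 7);  v_rel = (5, -1),  |v_rel|² = 26
v_rel×d = (5)·(7) − (-1)·(5) = 40
since m = R²·26 − 40²:  R² = (1600 + -664) / 26 = 36
R = √36 = 6  ⇒  r_B = 6 − 1 = 5

rB=5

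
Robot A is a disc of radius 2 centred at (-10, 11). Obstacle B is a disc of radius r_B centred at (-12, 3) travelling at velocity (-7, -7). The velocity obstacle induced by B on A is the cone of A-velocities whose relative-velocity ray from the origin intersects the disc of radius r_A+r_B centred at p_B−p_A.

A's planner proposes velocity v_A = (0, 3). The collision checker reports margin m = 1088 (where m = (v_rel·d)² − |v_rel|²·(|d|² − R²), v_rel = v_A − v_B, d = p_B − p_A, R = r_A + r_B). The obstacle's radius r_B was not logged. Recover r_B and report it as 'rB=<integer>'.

m = 1088
d = (-2, -8);  v_rel = (7, 10),  |v_rel|² = 149
v_rel×d = (7)·(-8) − (10)·(-2) = -36
since m = R²·149 − (-36)²:  R² = (1296 + 1088) / 149 = 16
R = √16 = 4  ⇒  r_B = 4 − 2 = 2

rB=2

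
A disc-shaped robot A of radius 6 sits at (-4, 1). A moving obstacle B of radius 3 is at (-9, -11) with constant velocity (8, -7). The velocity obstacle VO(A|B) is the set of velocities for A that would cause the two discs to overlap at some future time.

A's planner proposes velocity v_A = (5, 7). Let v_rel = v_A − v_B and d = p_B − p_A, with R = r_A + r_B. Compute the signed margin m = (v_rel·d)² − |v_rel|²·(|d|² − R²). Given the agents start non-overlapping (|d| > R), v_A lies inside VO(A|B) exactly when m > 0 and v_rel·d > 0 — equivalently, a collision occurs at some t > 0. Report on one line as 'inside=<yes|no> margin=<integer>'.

d = (-5, -12),  |d|² = 169;  R = 6+3 = 9,  c = 169−9² = 88
v_rel = (-3, 14),  |v_rel|² = 205;  v_rel·d = (-3)·(-5) + (14)·(-12) = -153
205·t² + 306·t + 88 = 0  ⇒  m = (-153)² − 205·88 = 5369
m = 5369 > 0,  v_rel·d = -153 < 0  ⇒  outside

inside=no margin=5369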